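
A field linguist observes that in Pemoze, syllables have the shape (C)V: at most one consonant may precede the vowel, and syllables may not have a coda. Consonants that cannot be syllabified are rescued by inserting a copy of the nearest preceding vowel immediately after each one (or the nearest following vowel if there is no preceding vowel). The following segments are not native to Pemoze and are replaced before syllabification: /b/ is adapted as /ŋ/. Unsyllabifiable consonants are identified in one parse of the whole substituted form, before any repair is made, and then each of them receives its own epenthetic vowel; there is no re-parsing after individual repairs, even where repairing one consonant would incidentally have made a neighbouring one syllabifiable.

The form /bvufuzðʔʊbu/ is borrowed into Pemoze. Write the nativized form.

Substitution: /b/ → /ŋ/, giving /ŋvufuzðʔʊŋu/.
Syllabifying with onset maximization leaves /ŋ/, /z/, /ð/ stranded (no codas are permitted; onsets are limited to one consonant).
Each unlicensed consonant becomes the onset of a new syllable: /ŋ/ → /ŋu/, /z/ → /zu/, /ð/ → /ðu/.

ŋuvufuzuðuʔʊŋu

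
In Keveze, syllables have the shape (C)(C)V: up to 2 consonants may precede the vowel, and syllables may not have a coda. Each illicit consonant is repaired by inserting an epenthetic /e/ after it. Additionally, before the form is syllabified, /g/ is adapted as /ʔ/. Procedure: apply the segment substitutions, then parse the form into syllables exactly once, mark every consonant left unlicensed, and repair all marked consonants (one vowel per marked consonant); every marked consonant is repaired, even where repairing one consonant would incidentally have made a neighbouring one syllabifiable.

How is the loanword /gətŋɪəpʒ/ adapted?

ʔətŋɪəpeʒe

Substitution: /g/ → /ʔ/, giving /ʔətŋɪəpʒ/.
Syllabifying with onset maximization leaves /p/, /ʒ/ stranded (no codas are permitted; onsets may contain at most 2 consonants).
Each unlicensed consonant becomes the onset of a new syllable: /p/ → /pe/, /ʒ/ → /ʒe/.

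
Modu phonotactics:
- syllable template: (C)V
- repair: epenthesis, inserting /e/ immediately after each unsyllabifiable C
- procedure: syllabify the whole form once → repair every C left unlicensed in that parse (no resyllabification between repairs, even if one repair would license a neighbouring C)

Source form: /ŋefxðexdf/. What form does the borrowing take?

Syllabifying with onset maximization leaves /f/, /x/, /x/, /d/, /f/ stranded (no codas are permitted; onsets are limited to one consonant).
Inserting the epenthetic vowel yields /f/ → /fe/, /x/ → /xe/, /x/ → /xe/, /d/ → /de/, /f/ → /fe/.

ŋefexeðexedefe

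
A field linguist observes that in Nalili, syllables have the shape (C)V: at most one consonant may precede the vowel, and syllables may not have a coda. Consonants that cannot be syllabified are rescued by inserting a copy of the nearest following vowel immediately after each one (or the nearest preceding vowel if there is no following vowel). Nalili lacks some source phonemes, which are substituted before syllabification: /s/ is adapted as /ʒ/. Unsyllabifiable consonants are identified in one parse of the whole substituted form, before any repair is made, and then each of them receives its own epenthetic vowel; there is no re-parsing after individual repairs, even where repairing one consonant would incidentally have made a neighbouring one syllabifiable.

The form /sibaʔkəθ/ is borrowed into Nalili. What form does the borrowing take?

ʒibaʔəkəθə

Substitution: /s/ → /ʒ/, giving /ʒibaʔkəθ/.
Under (C)V, the unsyllabifiable consonants are /ʔ/, /θ/ (no codas are permitted; onsets are limited to one consonant).
Inserting the epenthetic vowel yields /ʔ/ → /ʔə/, /θ/ → /θə/.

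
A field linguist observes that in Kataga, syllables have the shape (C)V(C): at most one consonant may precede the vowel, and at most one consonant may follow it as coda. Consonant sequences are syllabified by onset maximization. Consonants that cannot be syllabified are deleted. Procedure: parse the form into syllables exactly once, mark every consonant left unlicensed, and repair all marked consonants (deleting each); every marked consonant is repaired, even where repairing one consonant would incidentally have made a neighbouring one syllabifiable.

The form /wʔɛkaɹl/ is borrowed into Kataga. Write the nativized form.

The consonants /w/, /l/ cannot be parsed into a legal (C)V(C) syllable (at most one coda consonant is licensed; onsets are limited to one consonant).
Each unlicensed consonant is deleted: /w/, /l/.

ʔɛkaɹ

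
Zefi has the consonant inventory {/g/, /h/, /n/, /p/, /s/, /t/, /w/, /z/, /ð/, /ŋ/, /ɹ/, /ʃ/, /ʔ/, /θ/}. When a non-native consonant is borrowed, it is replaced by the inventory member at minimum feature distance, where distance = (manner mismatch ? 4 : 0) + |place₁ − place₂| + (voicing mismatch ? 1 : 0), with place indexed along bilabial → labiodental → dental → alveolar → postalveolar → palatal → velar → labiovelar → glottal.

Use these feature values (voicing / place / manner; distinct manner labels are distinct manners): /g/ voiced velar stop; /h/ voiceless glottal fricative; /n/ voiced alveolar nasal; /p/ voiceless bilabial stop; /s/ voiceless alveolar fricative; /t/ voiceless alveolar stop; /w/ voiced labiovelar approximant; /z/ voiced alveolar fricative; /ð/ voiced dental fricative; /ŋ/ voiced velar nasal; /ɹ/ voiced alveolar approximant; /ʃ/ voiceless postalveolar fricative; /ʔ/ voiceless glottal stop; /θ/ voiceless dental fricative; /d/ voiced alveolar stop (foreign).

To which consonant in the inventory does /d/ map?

t

/t/ is closest: same manner (stop), place distance 0 (alveolar→alveolar), voicing differs (+1); total 1. Next closest is /g/ at distance 3.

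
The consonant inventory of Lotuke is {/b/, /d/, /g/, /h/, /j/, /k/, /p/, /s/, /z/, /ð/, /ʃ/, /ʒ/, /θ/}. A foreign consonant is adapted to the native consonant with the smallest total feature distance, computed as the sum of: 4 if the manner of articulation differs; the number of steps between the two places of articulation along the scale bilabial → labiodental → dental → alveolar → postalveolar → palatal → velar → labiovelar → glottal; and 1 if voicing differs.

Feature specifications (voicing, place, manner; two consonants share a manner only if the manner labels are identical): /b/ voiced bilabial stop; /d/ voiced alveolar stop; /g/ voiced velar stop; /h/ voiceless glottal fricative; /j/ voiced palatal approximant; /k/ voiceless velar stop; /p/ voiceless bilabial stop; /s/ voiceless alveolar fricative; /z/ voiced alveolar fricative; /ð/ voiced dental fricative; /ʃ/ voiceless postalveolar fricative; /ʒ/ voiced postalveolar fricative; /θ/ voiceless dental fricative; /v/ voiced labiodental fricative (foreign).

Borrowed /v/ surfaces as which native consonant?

/ð/ is closest: same manner (fricative), place distance 1 (labiodental→dental), same voicing; total 1. Next closest is /z/ at distance 2.

ð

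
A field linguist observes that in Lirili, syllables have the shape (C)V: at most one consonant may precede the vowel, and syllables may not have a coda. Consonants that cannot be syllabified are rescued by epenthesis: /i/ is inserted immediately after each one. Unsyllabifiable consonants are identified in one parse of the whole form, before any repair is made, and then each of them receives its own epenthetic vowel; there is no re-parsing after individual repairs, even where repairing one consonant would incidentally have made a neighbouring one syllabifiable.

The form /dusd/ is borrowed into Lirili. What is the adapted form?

Under (C)V, the unsyllabifiable consonants are /s/, /d/ (no codas are permitted; onsets are limited to one consonant).
Inserting the epenthetic vowel yields /s/ → /si/, /d/ → /di/.

dusidi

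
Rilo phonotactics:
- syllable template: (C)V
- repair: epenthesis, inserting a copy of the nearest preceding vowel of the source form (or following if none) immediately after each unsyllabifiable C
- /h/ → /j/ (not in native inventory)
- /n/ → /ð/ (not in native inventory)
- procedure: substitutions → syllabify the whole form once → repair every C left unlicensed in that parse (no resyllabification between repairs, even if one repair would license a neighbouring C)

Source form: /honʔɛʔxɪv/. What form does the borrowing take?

joðoʔɛʔɛxɪvɪ

Substitution: /h/ → /j/, /n/ → /ð/, giving /joðʔɛʔxɪv/.
Syllabifying with onset maximization leaves /ð/, /ʔ/, /v/ stranded (no codas are permitted; onsets are limited to one consonant).
Epenthesis after each stranded consonant: /ð/ → /ðo/, /ʔ/ → /ʔɛ/, /v/ → /vɪ/.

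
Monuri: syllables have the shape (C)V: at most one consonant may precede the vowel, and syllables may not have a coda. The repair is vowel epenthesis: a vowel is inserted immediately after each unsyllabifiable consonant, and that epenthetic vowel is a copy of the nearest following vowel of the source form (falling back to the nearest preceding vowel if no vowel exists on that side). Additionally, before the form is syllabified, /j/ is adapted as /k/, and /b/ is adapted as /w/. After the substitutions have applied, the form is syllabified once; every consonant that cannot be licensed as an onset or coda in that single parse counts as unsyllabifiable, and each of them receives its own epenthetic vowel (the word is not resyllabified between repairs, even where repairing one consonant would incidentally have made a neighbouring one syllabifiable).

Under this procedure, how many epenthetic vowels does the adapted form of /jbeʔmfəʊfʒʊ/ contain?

After substitution the input is /kweʔmfəʊfʒʊ/.
The unsyllabifiable consonants are /k/, /ʔ/, /m/, /f/; each receives one epenthetic vowel.

4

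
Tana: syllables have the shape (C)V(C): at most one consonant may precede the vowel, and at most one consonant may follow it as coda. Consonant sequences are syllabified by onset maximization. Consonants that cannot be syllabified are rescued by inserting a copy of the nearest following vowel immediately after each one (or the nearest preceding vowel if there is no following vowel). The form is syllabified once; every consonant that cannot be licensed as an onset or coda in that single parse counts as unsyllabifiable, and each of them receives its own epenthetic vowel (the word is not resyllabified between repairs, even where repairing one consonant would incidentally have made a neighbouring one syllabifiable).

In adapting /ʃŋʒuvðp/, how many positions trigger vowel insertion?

4

The unsyllabifiable consonants are /ʃ/, /ŋ/, /ð/, /p/; each receives one epenthetic vowel.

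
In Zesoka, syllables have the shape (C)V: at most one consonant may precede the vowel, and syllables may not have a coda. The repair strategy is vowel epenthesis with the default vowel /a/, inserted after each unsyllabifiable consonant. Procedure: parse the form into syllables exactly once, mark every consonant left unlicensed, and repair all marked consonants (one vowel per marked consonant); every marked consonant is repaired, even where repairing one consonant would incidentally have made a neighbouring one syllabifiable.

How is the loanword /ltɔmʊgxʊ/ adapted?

latɔmʊgaxʊ

Under (C)V, the unsyllabifiable consonants are /l/, /g/ (no codas are permitted; onsets are limited to one consonant).
Each unlicensed consonant becomes the onset of a new syllable: /l/ → /la/, /g/ → /ga/.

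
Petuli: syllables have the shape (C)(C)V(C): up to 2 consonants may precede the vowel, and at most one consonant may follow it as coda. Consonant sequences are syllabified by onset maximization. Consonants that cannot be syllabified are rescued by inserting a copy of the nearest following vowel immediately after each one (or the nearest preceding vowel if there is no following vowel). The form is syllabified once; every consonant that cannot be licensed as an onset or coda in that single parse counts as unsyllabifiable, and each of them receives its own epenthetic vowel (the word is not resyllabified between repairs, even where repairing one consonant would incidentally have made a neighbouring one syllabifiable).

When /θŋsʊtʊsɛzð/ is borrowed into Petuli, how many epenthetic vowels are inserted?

2

The unsyllabifiable consonants are /θ/, /ð/; each receives one epenthetic vowel.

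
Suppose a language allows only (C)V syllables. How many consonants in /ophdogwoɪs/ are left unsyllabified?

4

The consonants /p/, /h/, /g/, /s/ cannot be parsed into a legal (C)V syllable (no codas are permitted; onsets are limited to one consonant).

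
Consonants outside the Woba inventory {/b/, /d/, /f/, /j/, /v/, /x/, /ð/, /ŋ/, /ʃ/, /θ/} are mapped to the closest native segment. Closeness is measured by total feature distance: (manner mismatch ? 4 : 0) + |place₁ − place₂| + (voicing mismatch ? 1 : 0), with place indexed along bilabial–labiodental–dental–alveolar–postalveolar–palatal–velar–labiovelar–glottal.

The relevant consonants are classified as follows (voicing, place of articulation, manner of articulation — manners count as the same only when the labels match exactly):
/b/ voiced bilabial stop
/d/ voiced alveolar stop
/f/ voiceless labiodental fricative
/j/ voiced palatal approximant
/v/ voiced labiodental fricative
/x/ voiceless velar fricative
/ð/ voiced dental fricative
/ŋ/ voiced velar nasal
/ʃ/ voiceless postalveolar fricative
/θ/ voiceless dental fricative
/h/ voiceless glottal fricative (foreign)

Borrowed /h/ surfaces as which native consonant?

/x/ is closest: same manner (fricative), place distance 2 (glottal→velar), same voicing; total 2. Next closest is /ʃ/ at distance 4.

x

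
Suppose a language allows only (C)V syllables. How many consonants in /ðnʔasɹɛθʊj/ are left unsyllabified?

4

The consonants /ð/, /n/, /s/, /j/ cannot be parsed into a legal (C)V syllable (no codas are permitted; onsets are limited to one consonant).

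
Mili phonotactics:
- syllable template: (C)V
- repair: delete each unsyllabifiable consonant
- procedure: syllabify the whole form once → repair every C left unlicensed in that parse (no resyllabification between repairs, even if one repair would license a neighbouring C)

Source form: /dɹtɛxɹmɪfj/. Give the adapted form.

Under (C)V, the unsyllabifiable consonants are /d/, /ɹ/, /x/, /ɹ/, /f/, /j/ (no codas are permitted; onsets are limited to one consonant).
Deletion applies to /d/, /ɹ/, /x/, /ɹ/, /f/, /j/.

tɛmɪ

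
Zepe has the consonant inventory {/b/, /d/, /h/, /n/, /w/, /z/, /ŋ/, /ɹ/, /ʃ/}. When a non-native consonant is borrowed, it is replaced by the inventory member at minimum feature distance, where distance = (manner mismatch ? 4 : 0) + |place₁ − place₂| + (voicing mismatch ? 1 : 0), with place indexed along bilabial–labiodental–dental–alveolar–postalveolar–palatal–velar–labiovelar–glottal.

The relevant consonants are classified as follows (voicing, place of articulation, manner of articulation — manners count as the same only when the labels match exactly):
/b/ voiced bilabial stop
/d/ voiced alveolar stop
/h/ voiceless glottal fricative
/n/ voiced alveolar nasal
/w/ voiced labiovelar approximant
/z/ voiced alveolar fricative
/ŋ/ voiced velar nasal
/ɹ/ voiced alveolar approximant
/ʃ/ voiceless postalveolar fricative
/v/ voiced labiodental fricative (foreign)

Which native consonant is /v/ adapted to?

/z/ is closest: same manner (fricative), place distance 2 (labiodental→alveolar), same voicing; total 2. Next closest is /ʃ/ at distance 4.

z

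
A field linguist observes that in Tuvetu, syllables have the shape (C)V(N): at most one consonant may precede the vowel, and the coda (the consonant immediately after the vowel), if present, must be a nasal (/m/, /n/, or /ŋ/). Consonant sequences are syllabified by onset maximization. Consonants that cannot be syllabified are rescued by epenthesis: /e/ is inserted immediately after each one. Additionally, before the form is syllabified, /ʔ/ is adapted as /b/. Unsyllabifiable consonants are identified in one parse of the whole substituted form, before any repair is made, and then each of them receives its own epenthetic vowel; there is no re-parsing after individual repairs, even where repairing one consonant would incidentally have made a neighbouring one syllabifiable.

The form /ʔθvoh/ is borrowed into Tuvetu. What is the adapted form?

beθevohe

Substitution: /ʔ/ → /b/, giving /bθvoh/.
Under (C)V(N), the unsyllabifiable consonants are /b/, /θ/, /h/ (only a nasal (/m/, /n/, or /ŋ/) is licensed in coda position; onsets are limited to one consonant).
Each unlicensed consonant becomes the onset of a new syllable: /b/ → /be/, /θ/ → /θe/, /h/ → /he/.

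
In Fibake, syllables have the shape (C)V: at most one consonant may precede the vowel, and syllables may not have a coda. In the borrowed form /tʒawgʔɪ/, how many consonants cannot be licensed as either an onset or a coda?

Under (C)V, the unsyllabifiable consonants are /t/, /w/, /g/ (no codas are permitted; onsets are limited to one consonant).

3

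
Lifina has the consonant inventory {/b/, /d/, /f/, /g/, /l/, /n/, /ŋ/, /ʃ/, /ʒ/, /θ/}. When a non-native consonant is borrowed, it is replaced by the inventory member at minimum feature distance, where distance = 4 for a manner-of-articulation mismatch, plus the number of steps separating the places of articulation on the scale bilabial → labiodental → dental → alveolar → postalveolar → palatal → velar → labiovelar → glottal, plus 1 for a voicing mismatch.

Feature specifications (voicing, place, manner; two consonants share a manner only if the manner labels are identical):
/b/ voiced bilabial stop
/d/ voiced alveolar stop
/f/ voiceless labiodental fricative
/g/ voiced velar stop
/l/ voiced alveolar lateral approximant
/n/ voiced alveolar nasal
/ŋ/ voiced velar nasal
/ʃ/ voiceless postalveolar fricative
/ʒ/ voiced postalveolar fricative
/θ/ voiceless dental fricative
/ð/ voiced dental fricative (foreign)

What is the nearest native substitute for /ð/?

/θ/ is closest: same manner (fricative), place distance 0 (dental→dental), voicing differs (+1); total 1. Next closest is /f/ at distance 2.

θ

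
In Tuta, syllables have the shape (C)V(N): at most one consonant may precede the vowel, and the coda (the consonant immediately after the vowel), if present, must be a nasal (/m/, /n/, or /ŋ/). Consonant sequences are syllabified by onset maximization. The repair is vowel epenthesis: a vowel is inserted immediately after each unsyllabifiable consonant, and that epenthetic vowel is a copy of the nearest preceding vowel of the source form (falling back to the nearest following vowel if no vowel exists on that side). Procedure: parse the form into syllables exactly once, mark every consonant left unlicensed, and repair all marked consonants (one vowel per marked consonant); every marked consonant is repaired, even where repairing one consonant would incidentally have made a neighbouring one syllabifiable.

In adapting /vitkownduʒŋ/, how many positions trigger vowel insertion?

5

The unsyllabifiable consonants are /t/, /w/, /n/, /ʒ/, /ŋ/; each receives one epenthetic vowel.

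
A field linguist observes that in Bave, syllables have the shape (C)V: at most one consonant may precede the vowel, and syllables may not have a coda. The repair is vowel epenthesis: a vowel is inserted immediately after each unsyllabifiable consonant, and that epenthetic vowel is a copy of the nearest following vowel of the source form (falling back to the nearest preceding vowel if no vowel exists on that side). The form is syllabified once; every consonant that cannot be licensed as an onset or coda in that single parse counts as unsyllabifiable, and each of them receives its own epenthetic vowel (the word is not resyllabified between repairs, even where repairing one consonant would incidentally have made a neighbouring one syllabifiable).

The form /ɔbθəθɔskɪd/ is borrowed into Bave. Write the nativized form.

ɔbəθəθɔsɪkɪdɪ

Under (C)V, the unsyllabifiable consonants are /b/, /s/, /d/ (no codas are permitted; onsets are limited to one consonant).
Each unlicensed consonant becomes the onset of a new syllable: /b/ → /bə/, /s/ → /sɪ/, /d/ → /dɪ/.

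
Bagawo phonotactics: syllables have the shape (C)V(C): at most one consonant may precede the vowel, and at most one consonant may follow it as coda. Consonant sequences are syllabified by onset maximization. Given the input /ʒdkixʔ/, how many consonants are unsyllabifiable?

The consonants /ʒ/, /d/, /ʔ/ cannot be parsed into a legal (C)V(C) syllable (at most one coda consonant is licensed; onsets are limited to one consonant).

3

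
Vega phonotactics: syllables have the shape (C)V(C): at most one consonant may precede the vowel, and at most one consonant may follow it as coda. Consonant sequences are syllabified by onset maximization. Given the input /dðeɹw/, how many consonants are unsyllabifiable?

Under (C)V(C), the unsyllabifiable consonants are /d/, /w/ (at most one coda consonant is licensed; onsets are limited to one consonant).

2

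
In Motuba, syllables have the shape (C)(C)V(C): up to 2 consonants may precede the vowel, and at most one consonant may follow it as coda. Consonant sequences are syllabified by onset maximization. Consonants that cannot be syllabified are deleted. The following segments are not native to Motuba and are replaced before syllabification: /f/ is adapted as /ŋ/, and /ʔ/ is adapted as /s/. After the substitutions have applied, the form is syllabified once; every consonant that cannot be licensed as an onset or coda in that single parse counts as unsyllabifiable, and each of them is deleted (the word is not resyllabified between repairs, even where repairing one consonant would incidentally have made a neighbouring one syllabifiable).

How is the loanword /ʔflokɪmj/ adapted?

ŋlokɪm

Substitution: /ʔ/ → /s/, /f/ → /ŋ/, giving /sŋlokɪmj/.
Syllabifying with onset maximization leaves /s/, /j/ stranded (at most one coda consonant is licensed; onsets may contain at most 2 consonants).
Deletion applies to /s/, /j/.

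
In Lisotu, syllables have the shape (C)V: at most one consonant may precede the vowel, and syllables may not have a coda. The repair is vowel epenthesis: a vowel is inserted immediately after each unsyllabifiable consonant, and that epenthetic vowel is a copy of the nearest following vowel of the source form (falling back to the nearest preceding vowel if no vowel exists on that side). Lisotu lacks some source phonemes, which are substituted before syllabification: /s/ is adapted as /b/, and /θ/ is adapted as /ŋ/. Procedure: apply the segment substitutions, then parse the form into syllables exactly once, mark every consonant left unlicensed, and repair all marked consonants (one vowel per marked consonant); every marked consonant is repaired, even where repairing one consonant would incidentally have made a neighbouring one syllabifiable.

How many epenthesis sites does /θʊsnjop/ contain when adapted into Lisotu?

3

After substitution the input is /ŋʊbnjop/.
The unsyllabifiable consonants are /b/, /n/, /p/; each receives one epenthetic vowel.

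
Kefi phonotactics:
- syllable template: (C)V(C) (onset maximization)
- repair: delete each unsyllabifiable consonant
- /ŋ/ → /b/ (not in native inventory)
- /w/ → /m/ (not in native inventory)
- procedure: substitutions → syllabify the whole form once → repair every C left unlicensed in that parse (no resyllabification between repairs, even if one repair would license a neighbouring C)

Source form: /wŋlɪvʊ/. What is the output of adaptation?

lɪvʊ

Substitution: /w/ → /m/, /ŋ/ → /b/, giving /mblɪvʊ/.
Under (C)V(C), the unsyllabifiable consonants are /m/, /b/ (at most one coda consonant is licensed; onsets are limited to one consonant).
Deleting the stranded consonants removes /m/, /b/.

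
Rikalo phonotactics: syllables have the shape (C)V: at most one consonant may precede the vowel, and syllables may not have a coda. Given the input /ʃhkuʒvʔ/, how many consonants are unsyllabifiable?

5

Under (C)V, the unsyllabifiable consonants are /ʃ/, /h/, /ʒ/, /v/, /ʔ/ (no codas are permitted; onsets are limited to one consonant).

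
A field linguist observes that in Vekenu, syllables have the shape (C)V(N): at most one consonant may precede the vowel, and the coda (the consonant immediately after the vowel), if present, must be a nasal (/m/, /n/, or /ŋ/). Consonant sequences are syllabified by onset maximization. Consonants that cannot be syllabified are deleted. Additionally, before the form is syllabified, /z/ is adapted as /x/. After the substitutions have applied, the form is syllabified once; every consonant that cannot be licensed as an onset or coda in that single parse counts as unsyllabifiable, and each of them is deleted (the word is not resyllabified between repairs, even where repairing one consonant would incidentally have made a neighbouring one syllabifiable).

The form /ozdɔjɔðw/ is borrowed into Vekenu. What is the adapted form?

Substitution: /z/ → /x/, giving /oxdɔjɔðw/.
The consonants /x/, /ð/, /w/ cannot be parsed into a legal (C)V(N) syllable (only a nasal (/m/, /n/, or /ŋ/) is licensed in coda position; onsets are limited to one consonant).
Deletion applies to /x/, /ð/, /w/.

odɔjɔ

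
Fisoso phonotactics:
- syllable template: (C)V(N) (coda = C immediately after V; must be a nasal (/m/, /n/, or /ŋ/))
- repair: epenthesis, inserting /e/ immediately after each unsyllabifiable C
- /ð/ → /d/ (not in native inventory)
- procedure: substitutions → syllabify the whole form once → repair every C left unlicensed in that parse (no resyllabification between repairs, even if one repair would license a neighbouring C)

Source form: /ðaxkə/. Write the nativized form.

daxekə

Substitution: /ð/ → /d/, giving /daxkə/.
Syllabifying with onset maximization leaves /x/ stranded (only a nasal (/m/, /n/, or /ŋ/) is licensed in coda position; onsets are limited to one consonant).
Epenthesis after each stranded consonant: /x/ → /xe/.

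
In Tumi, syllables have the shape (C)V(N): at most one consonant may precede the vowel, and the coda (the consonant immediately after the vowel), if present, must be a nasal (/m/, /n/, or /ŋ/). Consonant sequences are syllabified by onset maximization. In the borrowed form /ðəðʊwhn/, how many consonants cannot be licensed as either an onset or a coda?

Syllabifying with onset maximization leaves /w/, /h/, /n/ stranded (only a nasal (/m/, /n/, or /ŋ/) is licensed in coda position; onsets are limited to one consonant).

3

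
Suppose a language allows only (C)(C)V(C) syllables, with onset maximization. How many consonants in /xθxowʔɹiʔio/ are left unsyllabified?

Syllabifying with onset maximization leaves /x/ stranded (at most one coda consonant is licensed; onsets may contain at most 2 consonants).

1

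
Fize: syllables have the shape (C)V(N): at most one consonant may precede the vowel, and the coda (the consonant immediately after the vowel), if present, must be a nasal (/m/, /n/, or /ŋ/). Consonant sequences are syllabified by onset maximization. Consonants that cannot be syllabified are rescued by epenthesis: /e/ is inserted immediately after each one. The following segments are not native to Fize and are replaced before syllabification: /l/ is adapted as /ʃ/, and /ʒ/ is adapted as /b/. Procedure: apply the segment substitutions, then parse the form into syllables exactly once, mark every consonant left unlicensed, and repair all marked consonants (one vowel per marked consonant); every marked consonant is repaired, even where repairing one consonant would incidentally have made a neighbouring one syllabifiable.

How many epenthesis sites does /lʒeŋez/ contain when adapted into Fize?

2

After substitution the input is /ʃbeŋez/.
The unsyllabifiable consonants are /ʃ/, /z/; each receives one epenthetic vowel.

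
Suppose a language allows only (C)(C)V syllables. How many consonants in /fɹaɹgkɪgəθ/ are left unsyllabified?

2

The consonants /ɹ/, /θ/ cannot be parsed into a legal (C)(C)V syllable (no codas are permitted; onsets may contain at most 2 consonants).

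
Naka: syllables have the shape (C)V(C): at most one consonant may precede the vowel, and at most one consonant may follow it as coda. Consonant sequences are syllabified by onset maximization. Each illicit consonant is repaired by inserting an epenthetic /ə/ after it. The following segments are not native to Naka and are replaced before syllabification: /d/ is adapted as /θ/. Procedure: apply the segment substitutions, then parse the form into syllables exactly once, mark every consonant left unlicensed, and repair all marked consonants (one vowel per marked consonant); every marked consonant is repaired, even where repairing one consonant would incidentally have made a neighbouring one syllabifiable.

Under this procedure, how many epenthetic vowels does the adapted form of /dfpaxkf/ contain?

4

After substitution the input is /θfpaxkf/.
The unsyllabifiable consonants are /θ/, /f/, /k/, /f/; each receives one epenthetic vowel.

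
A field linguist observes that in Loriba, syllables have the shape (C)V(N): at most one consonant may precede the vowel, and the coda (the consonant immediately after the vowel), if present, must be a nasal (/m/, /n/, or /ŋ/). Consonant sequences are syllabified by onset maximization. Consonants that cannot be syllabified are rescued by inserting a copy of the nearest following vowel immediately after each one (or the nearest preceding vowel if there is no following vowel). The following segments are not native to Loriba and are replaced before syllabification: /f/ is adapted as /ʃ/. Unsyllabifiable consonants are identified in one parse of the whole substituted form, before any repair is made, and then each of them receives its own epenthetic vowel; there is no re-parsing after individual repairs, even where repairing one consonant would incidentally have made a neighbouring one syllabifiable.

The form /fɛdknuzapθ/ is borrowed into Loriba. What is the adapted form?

ʃɛdukunuzapaθa

Substitution: /f/ → /ʃ/, giving /ʃɛdknuzapθ/.
The consonants /d/, /k/, /p/, /θ/ cannot be parsed into a legal (C)V(N) syllable (only a nasal (/m/, /n/, or /ŋ/) is licensed in coda position; onsets are limited to one consonant).
Epenthesis after each stranded consonant: /d/ → /du/, /k/ → /ku/, /p/ → /pa/, /θ/ → /θa/.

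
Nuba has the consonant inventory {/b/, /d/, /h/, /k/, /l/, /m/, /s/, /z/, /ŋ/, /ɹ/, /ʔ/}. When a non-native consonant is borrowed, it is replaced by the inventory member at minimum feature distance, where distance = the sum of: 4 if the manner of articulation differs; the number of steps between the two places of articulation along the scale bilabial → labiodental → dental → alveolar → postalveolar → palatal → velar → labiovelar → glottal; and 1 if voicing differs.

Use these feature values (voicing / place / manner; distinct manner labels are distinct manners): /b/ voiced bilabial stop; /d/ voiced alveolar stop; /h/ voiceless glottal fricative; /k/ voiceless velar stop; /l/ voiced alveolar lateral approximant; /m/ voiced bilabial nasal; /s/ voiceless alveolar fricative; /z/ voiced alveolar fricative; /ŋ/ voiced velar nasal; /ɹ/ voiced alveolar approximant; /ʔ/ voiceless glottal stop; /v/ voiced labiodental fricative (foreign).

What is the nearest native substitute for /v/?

z

/z/ is closest: same manner (fricative), place distance 2 (labiodental→alveolar), same voicing; total 2. Next closest is /s/ at distance 3.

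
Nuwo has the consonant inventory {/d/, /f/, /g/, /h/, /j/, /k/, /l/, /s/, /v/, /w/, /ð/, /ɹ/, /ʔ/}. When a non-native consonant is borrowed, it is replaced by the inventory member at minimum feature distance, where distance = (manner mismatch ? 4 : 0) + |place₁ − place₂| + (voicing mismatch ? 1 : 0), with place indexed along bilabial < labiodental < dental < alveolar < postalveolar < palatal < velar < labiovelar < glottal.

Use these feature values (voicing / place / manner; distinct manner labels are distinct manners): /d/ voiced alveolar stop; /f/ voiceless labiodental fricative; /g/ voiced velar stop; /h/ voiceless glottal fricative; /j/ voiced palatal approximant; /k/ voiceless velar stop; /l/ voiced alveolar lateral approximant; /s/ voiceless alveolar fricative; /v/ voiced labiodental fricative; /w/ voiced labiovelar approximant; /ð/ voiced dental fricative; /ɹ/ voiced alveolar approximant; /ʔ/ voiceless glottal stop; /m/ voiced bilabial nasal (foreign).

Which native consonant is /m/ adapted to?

/v/ is closest: manner differs (nasal→fricative, +4), place distance 1 (bilabial→labiodental), same voicing; total 5. Next closest is /f/ at distance 6.

v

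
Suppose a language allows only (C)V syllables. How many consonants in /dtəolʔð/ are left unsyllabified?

Under (C)V, the unsyllabifiable consonants are /d/, /l/, /ʔ/, /ð/ (no codas are permitted; onsets are limited to one consonant).

4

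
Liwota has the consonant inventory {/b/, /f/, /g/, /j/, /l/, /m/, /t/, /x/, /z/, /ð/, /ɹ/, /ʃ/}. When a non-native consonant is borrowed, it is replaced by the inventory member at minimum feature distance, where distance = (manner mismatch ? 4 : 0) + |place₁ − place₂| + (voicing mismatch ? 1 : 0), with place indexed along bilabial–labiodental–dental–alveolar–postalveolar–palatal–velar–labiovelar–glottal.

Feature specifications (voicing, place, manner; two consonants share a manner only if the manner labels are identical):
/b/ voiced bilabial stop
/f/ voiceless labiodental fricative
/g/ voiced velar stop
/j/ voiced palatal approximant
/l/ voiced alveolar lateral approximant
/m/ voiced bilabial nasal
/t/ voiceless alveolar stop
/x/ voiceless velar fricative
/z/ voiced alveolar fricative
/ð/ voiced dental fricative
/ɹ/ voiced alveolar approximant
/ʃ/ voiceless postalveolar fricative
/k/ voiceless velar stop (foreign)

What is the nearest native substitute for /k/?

/g/ is closest: same manner (stop), place distance 0 (velar→velar), voicing differs (+1); total 1. Next closest is /t/ at distance 3.

g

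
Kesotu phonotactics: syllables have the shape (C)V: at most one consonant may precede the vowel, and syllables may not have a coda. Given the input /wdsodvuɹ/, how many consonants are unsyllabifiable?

4

The consonants /w/, /d/, /d/, /ɹ/ cannot be parsed into a legal (C)V syllable (no codas are permitted; onsets are limited to one consonant).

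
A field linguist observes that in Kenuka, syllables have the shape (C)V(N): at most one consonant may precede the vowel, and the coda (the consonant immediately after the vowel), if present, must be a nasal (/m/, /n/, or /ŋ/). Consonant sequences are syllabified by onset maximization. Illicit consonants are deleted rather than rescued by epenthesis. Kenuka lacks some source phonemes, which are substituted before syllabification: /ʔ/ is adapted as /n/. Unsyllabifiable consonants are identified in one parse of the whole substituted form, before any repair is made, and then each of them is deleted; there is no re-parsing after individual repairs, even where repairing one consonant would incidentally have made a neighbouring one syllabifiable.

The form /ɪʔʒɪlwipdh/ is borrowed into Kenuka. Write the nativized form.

Substitution: /ʔ/ → /n/, giving /ɪnʒɪlwipdh/.
Under (C)V(N), the unsyllabifiable consonants are /l/, /p/, /d/, /h/ (only a nasal (/m/, /n/, or /ŋ/) is licensed in coda position; onsets are limited to one consonant).
Each unlicensed consonant is deleted: /l/, /p/, /d/, /h/.

ɪnʒɪwi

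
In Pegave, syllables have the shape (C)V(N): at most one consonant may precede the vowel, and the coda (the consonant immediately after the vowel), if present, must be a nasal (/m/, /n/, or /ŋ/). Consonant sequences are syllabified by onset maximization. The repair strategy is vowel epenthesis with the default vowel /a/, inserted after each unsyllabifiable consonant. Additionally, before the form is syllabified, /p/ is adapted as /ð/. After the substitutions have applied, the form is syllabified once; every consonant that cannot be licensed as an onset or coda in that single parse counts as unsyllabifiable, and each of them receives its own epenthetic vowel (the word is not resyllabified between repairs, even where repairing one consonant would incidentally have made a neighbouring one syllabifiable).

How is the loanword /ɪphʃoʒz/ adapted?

Substitution: /p/ → /ð/, giving /ɪðhʃoʒz/.
The consonants /ð/, /h/, /ʒ/, /z/ cannot be parsed into a legal (C)V(N) syllable (only a nasal (/m/, /n/, or /ŋ/) is licensed in coda position; onsets are limited to one consonant).
Inserting the epenthetic vowel yields /ð/ → /ða/, /h/ → /ha/, /ʒ/ → /ʒa/, /z/ → /za/.

ɪðahaʃoʒaza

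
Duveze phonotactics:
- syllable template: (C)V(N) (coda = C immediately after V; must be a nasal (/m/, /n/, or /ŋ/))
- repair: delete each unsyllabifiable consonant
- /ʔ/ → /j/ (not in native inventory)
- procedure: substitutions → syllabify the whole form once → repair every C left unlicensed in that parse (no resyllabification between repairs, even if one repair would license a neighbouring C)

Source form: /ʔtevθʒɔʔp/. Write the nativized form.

Substitution: /ʔ/ → /j/, giving /jtevθʒɔjp/.
Under (C)V(N), the unsyllabifiable consonants are /j/, /v/, /θ/, /j/, /p/ (only a nasal (/m/, /n/, or /ŋ/) is licensed in coda position; onsets are limited to one consonant).
Deletion applies to /j/, /v/, /θ/, /j/, /p/.

teʒɔ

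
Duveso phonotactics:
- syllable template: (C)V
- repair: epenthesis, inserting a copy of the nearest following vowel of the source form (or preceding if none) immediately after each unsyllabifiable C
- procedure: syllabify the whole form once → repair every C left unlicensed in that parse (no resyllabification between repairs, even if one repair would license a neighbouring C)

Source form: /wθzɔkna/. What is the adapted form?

wɔθɔzɔkana

The consonants /w/, /θ/, /k/ cannot be parsed into a legal (C)V syllable (no codas are permitted; onsets are limited to one consonant).
Epenthesis after each stranded consonant: /w/ → /wɔ/, /θ/ → /θɔ/, /k/ → /ka/.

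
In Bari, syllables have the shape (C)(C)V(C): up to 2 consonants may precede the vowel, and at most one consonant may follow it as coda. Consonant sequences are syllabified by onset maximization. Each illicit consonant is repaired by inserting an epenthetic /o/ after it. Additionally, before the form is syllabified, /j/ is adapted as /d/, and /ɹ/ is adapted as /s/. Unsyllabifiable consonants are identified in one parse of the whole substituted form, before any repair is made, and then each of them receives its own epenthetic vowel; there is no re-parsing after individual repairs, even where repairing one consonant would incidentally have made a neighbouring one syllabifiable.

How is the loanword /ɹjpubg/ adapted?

Substitution: /ɹ/ → /s/, /j/ → /d/, giving /sdpubg/.
Syllabifying with onset maximization leaves /s/, /g/ stranded (at most one coda consonant is licensed; onsets may contain at most 2 consonants).
Epenthesis after each stranded consonant: /s/ → /so/, /g/ → /go/.

sodpubgo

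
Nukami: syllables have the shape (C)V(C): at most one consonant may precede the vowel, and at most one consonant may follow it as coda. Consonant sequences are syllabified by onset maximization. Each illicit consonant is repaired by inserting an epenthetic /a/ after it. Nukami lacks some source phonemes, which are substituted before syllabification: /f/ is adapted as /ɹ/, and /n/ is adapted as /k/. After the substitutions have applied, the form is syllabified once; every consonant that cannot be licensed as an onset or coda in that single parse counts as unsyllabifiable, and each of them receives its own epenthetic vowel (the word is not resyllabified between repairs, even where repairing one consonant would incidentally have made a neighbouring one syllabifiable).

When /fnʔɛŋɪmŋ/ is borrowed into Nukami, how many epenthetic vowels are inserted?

3

After substitution the input is /ɹkʔɛŋɪmŋ/.
The unsyllabifiable consonants are /ɹ/, /k/, /ŋ/; each receives one epenthetic vowel.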